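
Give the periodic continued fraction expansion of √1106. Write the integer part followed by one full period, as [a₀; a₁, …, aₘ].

a₀ = ⌊√1106⌋ = 33.
With m₀=0, d₀=1 and mₖ₊₁ = dₖaₖ − mₖ, dₖ₊₁ = (n − mₖ₊₁²)/dₖ, aₖ₊₁ = ⌊(a₀+mₖ₊₁)/dₖ₊₁⌋:
  k=1: m=33, d=17, a=3
  k=2: m=18, d=46, a=1
  k=3: m=28, d=7, a=8
  k=4: m=28, d=46, a=1
  k=5: m=18, d=17, a=3
  k=6: m=33, d=1, a=66
d=1 and a=2a₀=66 at k=6, so the next step gives (m, d) = (33, 17) again — its k=1 value — and the period has length 6.

[33; 3, 1, 8, 1, 3, 66]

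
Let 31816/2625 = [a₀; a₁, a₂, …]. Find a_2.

31816 = 12·2625 + 316   →  a_0 = 12
2625 = 8·316 + 97   →  a_1 = 8
316 = 3·97 + 25   →  a_2 = 3

3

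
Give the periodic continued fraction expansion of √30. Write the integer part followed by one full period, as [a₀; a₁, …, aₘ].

a₀ = ⌊√30⌋ = 5.

[5; 2, 10]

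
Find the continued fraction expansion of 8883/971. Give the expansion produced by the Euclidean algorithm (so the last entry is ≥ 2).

[9; 6, 1, 2, 1, 8, 4]

8883 = 9·971 + 144
971 = 6·144 + 107
144 = 1·107 + 37
107 = 2·37 + 33
37 = 1·33 + 4
33 = 8·4 + 1
4 = 4·1 + 0  (stop)
So 8883/971 = [9; 6, 1, 2, 1, 8, 4].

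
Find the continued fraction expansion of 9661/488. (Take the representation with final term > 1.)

[19; 1, 3, 1, 13, 7]

9661 = 19×488 + 389
488 = 1×389 + 99
389 = 3×99 + 92
99 = 1×92 + 7
92 = 13×7 + 1
7 = 7×1 + 0  (stop)
So 9661/488 = [19; 1, 3, 1, 13, 7].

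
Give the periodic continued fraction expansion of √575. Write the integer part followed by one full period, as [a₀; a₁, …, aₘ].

a₀ = ⌊√575⌋ = 23.

[23; 1, 46]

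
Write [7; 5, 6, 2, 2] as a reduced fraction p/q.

1187/165

Fold from the inside: start with 2/1.
  2 + 1/2 = 5/2
  6 + 2/5 = 32/5
  5 + 5/32 = 165/32
  7 + 32/165 = 1187/165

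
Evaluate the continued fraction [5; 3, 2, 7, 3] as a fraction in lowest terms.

Using pₖ = aₖpₖ₋₁ + pₖ₋₂ and qₖ = aₖqₖ₋₁ + qₖ₋₂:
  k=0: a=5, p=5, q=1
  k=1: a=3, p=16, q=3
  k=2: a=2, p=37, q=7
  k=3: a=7, p=275, q=52
  k=4: a=3, p=862, q=163

862/163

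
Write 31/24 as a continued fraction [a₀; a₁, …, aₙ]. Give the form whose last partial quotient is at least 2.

[1; 3, 2, 3]

31 = 1·24 + 7
24 = 3·7 + 3
7 = 2·3 + 1
3 = 3·1 + 0  (stop)
So 31/24 = [1; 3, 2, 3].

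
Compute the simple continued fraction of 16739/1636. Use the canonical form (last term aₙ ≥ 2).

16739 = 10*1636 + 379
1636 = 4*379 + 120
379 = 3*120 + 19
120 = 6*19 + 6
19 = 3*6 + 1
6 = 6*1 + 0  (stop)
So 16739/1636 = [10; 4, 3, 6, 3, 6].

[10; 4, 3, 6, 3, 6]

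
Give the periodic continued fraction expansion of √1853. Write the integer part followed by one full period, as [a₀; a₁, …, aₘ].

[43; 21, 1, 1, 21, 86]

a₀ = ⌊√1853⌋ = 43.
With m₀=0, d₀=1 and mₖ₊₁ = dₖaₖ − mₖ, dₖ₊₁ = (n − mₖ₊₁²)/dₖ, aₖ₊₁ = ⌊(a₀+mₖ₊₁)/dₖ₊₁⌋:
  k=1: m=43, d=4, a=21
  k=2: m=41, d=43, a=1
  k=3: m=2, d=43, a=1
  k=4: m=41, d=4, a=21
  k=5: m=43, d=1, a=86
d=1 and a=2a₀=86 at k=5, so the next step gives (m, d) = (43, 4) again — its k=1 value — and the period has length 5.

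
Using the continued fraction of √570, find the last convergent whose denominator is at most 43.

191/8

√570 = [23; 1, 6, 1, 46, …] (period length 4).
Convergents:
  p_0/q_0 = 23/1
  p_1/q_1 = 24/1
  p_2/q_2 = 167/7
  p_3/q_3 = 191/8
  p_4/q_4 = 8953/375
q_3 = 8 ≤ 43 < 375 = q_4, so the answer is 191/8.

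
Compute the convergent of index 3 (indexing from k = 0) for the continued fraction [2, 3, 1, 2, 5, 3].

Using pₖ = aₖpₖ₋₁ + pₖ₋₂, qₖ = aₖqₖ₋₁ + qₖ₋₂ (with p₋₁=1, p₋₂=0, q₋₁=0, q₋₂=1):
  k=0: a=2, p=2, q=1
  k=1: a=3, p=7, q=3
  k=2: a=1, p=9, q=4
  k=3: a=2, p=25, q=11

25/11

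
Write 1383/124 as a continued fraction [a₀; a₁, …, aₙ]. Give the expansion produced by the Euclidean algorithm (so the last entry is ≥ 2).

[11; 6, 1, 1, 9]

1383 = 11*124 + 19
124 = 6*19 + 10
19 = 1*10 + 9
10 = 1*9 + 1
9 = 9*1 + 0  (stop)
So 1383/124 = [11; 6, 1, 1, 9].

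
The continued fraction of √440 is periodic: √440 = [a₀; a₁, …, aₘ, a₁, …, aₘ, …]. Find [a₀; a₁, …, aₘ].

[20; 1, 40]

a₀ = ⌊√440⌋ = 20.
With m₀=0, d₀=1 and mₖ₊₁ = dₖaₖ − mₖ, dₖ₊₁ = (n − mₖ₊₁²)/dₖ, aₖ₊₁ = ⌊(a₀+mₖ₊₁)/dₖ₊₁⌋:
  k=1: m=20, d=40, a=1
  k=2: m=20, d=1, a=40
d=1 and a=2a₀=40 at k=2, so the next step gives (m, d) = (20, 40) again — its k=1 value — and the period has length 2.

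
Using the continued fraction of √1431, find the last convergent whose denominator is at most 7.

√1431 = [37; 1, 4, 1, 4, 1, 74, …] (period length 6).
Convergents:
  p_0/q_0 = 37/1
  p_1/q_1 = 38/1
  p_2/q_2 = 189/5
  p_3/q_3 = 227/6
  p_4/q_4 = 1097/29
q_3 = 6 ≤ 7 < 29 = q_4, so the answer is 227/6.

227/6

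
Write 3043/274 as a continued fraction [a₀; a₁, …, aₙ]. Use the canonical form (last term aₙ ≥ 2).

[11; 9, 2, 4, 3]

3043 = 11*274 + 29
274 = 9*29 + 13
29 = 2*13 + 3
13 = 4*3 + 1
3 = 3*1 + 0  (stop)
So 3043/274 = [11; 9, 2, 4, 3].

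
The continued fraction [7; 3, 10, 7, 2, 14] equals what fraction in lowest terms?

49897/6814

Using pₖ = aₖpₖ₋₁ + pₖ₋₂ and qₖ = aₖqₖ₋₁ + qₖ₋₂:
  k=0: a=7, p=7, q=1
  k=1: a=3, p=22, q=3
  k=2: a=10, p=227, q=31
  k=3: a=7, p=1611, q=220
  k=4: a=2, p=3449, q=471
  k=5: a=14, p=49897, q=6814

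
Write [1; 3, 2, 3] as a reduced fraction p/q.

Using pₖ = aₖpₖ₋₁ + pₖ₋₂ and qₖ = aₖqₖ₋₁ + qₖ₋₂:
  k=0: a=1, p=1, q=1
  k=1: a=3, p=4, q=3
  k=2: a=2, p=9, q=7
  k=3: a=3, p=31, q=24

31/24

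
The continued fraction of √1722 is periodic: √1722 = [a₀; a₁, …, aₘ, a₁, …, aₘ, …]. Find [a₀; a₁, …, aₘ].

a₀ = ⌊√1722⌋ = 41.
With m₀=0, d₀=1 and mₖ₊₁ = dₖaₖ − mₖ, dₖ₊₁ = (n − mₖ₊₁²)/dₖ, aₖ₊₁ = ⌊(a₀+mₖ₊₁)/dₖ₊₁⌋:
  k=1: m=41, d=41, a=2
  k=2: m=41, d=1, a=82
d=1 and a=2a₀=82 at k=2, so the next step gives (m, d) = (41, 41) again — its k=1 value — and the period has length 2.

[41; 2, 82]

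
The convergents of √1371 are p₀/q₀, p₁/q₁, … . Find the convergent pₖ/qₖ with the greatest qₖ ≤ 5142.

101417/2739

√1371 = [37; 37, 74, …] (period length 2).
Convergents:
  p_0/q_0 = 37/1
  p_1/q_1 = 1370/37
  p_2/q_2 = 101417/2739
  p_3/q_3 = 3753799/101380
q_2 = 2739 ≤ 5142 < 101380 = q_3, so the answer is 101417/2739.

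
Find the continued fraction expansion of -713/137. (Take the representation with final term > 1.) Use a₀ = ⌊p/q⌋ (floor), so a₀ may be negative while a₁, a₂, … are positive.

[-6; 1, 3, 1, 8, 3]

-713 = -6*137 + 109
137 = 1*109 + 28
109 = 3*28 + 25
28 = 1*25 + 3
25 = 8*3 + 1
3 = 3*1 + 0  (stop)
So -713/137 = [-6; 1, 3, 1, 8, 3].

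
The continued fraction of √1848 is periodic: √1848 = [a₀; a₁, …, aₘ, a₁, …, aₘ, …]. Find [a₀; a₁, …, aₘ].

[42; 1, 84]

a₀ = ⌊√1848⌋ = 42.
With m₀=0, d₀=1 and mₖ₊₁ = dₖaₖ − mₖ, dₖ₊₁ = (n − mₖ₊₁²)/dₖ, aₖ₊₁ = ⌊(a₀+mₖ₊₁)/dₖ₊₁⌋:
  k=1: m=42, d=84, a=1
  k=2: m=42, d=1, a=84
d=1 and a=2a₀=84 at k=2, so the next step gives (m, d) = (42, 84) again — its k=1 value — and the period has length 2.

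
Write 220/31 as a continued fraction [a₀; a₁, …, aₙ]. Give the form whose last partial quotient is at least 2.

[7; 10, 3]

220 = 7×31 + 3
31 = 10×3 + 1
3 = 3×1 + 0  (stop)
So 220/31 = [7; 10, 3].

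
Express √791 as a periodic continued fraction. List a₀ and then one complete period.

a₀ = ⌊√791⌋ = 28.
With m₀=0, d₀=1 and mₖ₊₁ = dₖaₖ − mₖ, dₖ₊₁ = (n − mₖ₊₁²)/dₖ, aₖ₊₁ = ⌊(a₀+mₖ₊₁)/dₖ₊₁⌋:
  k=1: m=28, d=7, a=8
  k=2: m=28, d=1, a=56
d=1 and a=2a₀=56 at k=2, so the next step gives (m, d) = (28, 7) again — its k=1 value — and the period has length 2.

[28; 8, 56]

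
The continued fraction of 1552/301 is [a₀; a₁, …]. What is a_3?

1552 = 5·301 + 47   →  a_0 = 5
301 = 6·47 + 19   →  a_1 = 6
47 = 2·19 + 9   →  a_2 = 2
19 = 2·9 + 1   →  a_3 = 2

2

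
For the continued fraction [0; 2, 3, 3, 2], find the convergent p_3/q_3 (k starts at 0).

Using pₖ = aₖpₖ₋₁ + pₖ₋₂, qₖ = aₖqₖ₋₁ + qₖ₋₂ (with p₋₁=1, p₋₂=0, q₋₁=0, q₋₂=1):
  k=0: a=0, p=0, q=1
  k=1: a=2, p=1, q=2
  k=2: a=3, p=3, q=7
  k=3: a=3, p=10, q=23

10/23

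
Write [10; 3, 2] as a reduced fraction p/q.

Using pₖ = aₖpₖ₋₁ + pₖ₋₂ and qₖ = aₖqₖ₋₁ + qₖ₋₂:
  k=0: a=10, p=10, q=1
  k=1: a=3, p=31, q=3
  k=2: a=2, p=72, q=7

72/7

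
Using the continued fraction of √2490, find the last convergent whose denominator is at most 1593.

√2490 = [49; 1, 8, 1, 98, …] (period length 4).
Convergents:
  p_0/q_0 = 49/1
  p_1/q_1 = 50/1
  p_2/q_2 = 449/9
  p_3/q_3 = 499/10
  p_4/q_4 = 49351/989
  p_5/q_5 = 49850/999
  p_6/q_6 = 448151/8981
q_5 = 999 ≤ 1593 < 8981 = q_6, so the answer is 49850/999.

49850/999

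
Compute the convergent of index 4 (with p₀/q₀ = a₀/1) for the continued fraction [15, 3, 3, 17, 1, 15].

Using pₖ = aₖpₖ₋₁ + pₖ₋₂, qₖ = aₖqₖ₋₁ + qₖ₋₂ (with p₋₁=1, p₋₂=0, q₋₁=0, q₋₂=1):
  k=0: a=15, p=15, q=1
  k=1: a=3, p=46, q=3
  k=2: a=3, p=153, q=10
  k=3: a=17, p=2647, q=173
  k=4: a=1, p=2800, q=183

2800/183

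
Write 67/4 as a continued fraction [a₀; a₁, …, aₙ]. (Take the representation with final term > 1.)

[16; 1, 3]

67 = 16*4 + 3
4 = 1*3 + 1
3 = 3*1 + 0  (stop)
So 67/4 = [16; 1, 3].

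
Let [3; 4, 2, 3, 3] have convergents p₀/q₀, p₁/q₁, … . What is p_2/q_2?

Using pₖ = aₖpₖ₋₁ + pₖ₋₂, qₖ = aₖqₖ₋₁ + qₖ₋₂ (with p₋₁=1, p₋₂=0, q₋₁=0, q₋₂=1):
  k=0: a=3, p=3, q=1
  k=1: a=4, p=13, q=4
  k=2: a=2, p=29, q=9

29/9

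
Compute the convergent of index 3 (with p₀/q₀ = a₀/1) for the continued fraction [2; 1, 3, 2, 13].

25/9

Using pₖ = aₖpₖ₋₁ + pₖ₋₂, qₖ = aₖqₖ₋₁ + qₖ₋₂ (with p₋₁=1, p₋₂=0, q₋₁=0, q₋₂=1):
  k=0: a=2, p=2, q=1
  k=1: a=1, p=3, q=1
  k=2: a=3, p=11, q=4
  k=3: a=2, p=25, q=9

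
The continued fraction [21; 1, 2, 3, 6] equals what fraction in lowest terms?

Using pₖ = aₖpₖ₋₁ + pₖ₋₂ and qₖ = aₖqₖ₋₁ + qₖ₋₂:
  k=0: a=21, p=21, q=1
  k=1: a=1, p=22, q=1
  k=2: a=2, p=65, q=3
  k=3: a=3, p=217, q=10
  k=4: a=6, p=1367, q=63

1367/63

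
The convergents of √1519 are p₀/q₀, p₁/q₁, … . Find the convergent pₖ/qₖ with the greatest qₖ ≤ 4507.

√1519 = [38; 1, 37, 1, 76, …] (period length 4).
Convergents:
  p_0/q_0 = 38/1
  p_1/q_1 = 39/1
  p_2/q_2 = 1481/38
  p_3/q_3 = 1520/39
  p_4/q_4 = 117001/3002
  p_5/q_5 = 118521/3041
  p_6/q_6 = 4502278/115519
q_5 = 3041 ≤ 4507 < 115519 = q_6, so the answer is 118521/3041.

118521/3041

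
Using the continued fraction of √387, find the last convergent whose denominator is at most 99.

√387 = [19; 1, 2, 19, 2, 1, 38, …] (period length 6).
Convergents:
  p_0/q_0 = 19/1
  p_1/q_1 = 20/1
  p_2/q_2 = 59/3
  p_3/q_3 = 1141/58
  p_4/q_4 = 2341/119
q_3 = 58 ≤ 99 < 119 = q_4, so the answer is 1141/58.

1141/58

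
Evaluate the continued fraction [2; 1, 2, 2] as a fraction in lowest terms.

Fold from the inside: start with 2/1.
  2 + 1/2 = 5/2
  1 + 2/5 = 7/5
  2 + 5/7 = 19/7

19/7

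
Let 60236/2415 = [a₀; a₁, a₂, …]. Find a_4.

1

60236 = 24·2415 + 2276   →  a_0 = 24
2415 = 1·2276 + 139   →  a_1 = 1
2276 = 16·139 + 52   →  a_2 = 16
139 = 2·52 + 35   →  a_3 = 2
52 = 1·35 + 17   →  a_4 = 1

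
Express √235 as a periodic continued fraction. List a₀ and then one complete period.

a₀ = ⌊√235⌋ = 15.
With m₀=0, d₀=1 and mₖ₊₁ = dₖaₖ − mₖ, dₖ₊₁ = (n − mₖ₊₁²)/dₖ, aₖ₊₁ = ⌊(a₀+mₖ₊₁)/dₖ₊₁⌋:
  k=1: m=15, d=10, a=3
  k=2: m=15, d=1, a=30
d=1 and a=2a₀=30 at k=2, so the next step gives (m, d) = (15, 10) again — its k=1 value — and the period has length 2.

[15; 3, 30]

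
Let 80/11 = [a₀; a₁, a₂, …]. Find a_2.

80 = 7·11 + 3   →  a_0 = 7
11 = 3·3 + 2   →  a_1 = 3
3 = 1·2 + 1   →  a_2 = 1

1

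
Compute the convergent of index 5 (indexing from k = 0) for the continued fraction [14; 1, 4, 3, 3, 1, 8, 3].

Using pₖ = aₖpₖ₋₁ + pₖ₋₂, qₖ = aₖqₖ₋₁ + qₖ₋₂ (with p₋₁=1, p₋₂=0, q₋₁=0, q₋₂=1):
  k=0: a=14, p=14, q=1
  k=1: a=1, p=15, q=1
  k=2: a=4, p=74, q=5
  k=3: a=3, p=237, q=16
  k=4: a=3, p=785, q=53
  k=5: a=1, p=1022, q=69

1022/69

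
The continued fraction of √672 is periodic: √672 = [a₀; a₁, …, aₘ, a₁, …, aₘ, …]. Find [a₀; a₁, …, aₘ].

[25; 1, 11, 1, 50]

a₀ = ⌊√672⌋ = 25.
With m₀=0, d₀=1 and mₖ₊₁ = dₖaₖ − mₖ, dₖ₊₁ = (n − mₖ₊₁²)/dₖ, aₖ₊₁ = ⌊(a₀+mₖ₊₁)/dₖ₊₁⌋:
  k=1: m=25, d=47, a=1
  k=2: m=22, d=4, a=11
  k=3: m=22, d=47, a=1
  k=4: m=25, d=1, a=50
d=1 and a=2a₀=50 at k=4, so the next step gives (m, d) = (25, 47) again — its k=1 value — and the period has length 4.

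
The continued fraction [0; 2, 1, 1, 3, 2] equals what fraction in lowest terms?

Fold from the inside: start with 2/1.
  3 + 1/2 = 7/2
  1 + 2/7 = 9/7
  1 + 7/9 = 16/9
  2 + 9/16 = 41/16
  0 + 16/41 = 16/41

16/41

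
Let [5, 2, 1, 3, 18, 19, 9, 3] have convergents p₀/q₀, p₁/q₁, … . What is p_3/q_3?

Using pₖ = aₖpₖ₋₁ + pₖ₋₂, qₖ = aₖqₖ₋₁ + qₖ₋₂ (with p₋₁=1, p₋₂=0, q₋₁=0, q₋₂=1):
  k=0: a=5, p=5, q=1
  k=1: a=2, p=11, q=2
  k=2: a=1, p=16, q=3
  k=3: a=3, p=59, q=11

59/11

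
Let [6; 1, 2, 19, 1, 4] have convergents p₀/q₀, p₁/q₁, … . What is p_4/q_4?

Using pₖ = aₖpₖ₋₁ + pₖ₋₂, qₖ = aₖqₖ₋₁ + qₖ₋₂ (with p₋₁=1, p₋₂=0, q₋₁=0, q₋₂=1):
  k=0: a=6, p=6, q=1
  k=1: a=1, p=7, q=1
  k=2: a=2, p=20, q=3
  k=3: a=19, p=387, q=58
  k=4: a=1, p=407, q=61

407/61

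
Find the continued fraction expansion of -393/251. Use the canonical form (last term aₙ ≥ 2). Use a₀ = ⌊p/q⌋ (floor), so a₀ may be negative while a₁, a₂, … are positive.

-393 = -2×251 + 109
251 = 2×109 + 33
109 = 3×33 + 10
33 = 3×10 + 3
10 = 3×3 + 1
3 = 3×1 + 0  (stop)
So -393/251 = [-2; 2, 3, 3, 3, 3].

[-2; 2, 3, 3, 3, 3]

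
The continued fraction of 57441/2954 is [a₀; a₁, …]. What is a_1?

2

57441 = 19·2954 + 1315   →  a_0 = 19
2954 = 2·1315 + 324   →  a_1 = 2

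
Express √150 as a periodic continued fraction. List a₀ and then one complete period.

a₀ = ⌊√150⌋ = 12.
With m₀=0, d₀=1 and mₖ₊₁ = dₖaₖ − mₖ, dₖ₊₁ = (n − mₖ₊₁²)/dₖ, aₖ₊₁ = ⌊(a₀+mₖ₊₁)/dₖ₊₁⌋:
  k=1: m=12, d=6, a=4
  k=2: m=12, d=1, a=24
d=1 and a=2a₀=24 at k=2, so the next step gives (m, d) = (12, 6) again — its k=1 value — and the period has length 2.

[12; 4, 24]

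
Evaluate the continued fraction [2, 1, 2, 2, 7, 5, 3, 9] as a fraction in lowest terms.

Fold from the inside: start with 9/1.
  3 + 1/9 = 28/9
  5 + 9/28 = 149/28
  7 + 28/149 = 1071/149
  2 + 149/1071 = 2291/1071
  2 + 1071/2291 = 5653/2291
  1 + 2291/5653 = 7944/5653
  2 + 5653/7944 = 21541/7944

21541/7944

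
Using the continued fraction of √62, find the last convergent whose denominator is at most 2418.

7937/1008

√62 = [7; 1, 6, 1, 14, …] (period length 4).
Convergents:
  p_0/q_0 = 7/1
  p_1/q_1 = 8/1
  p_2/q_2 = 55/7
  p_3/q_3 = 63/8
  p_4/q_4 = 937/119
  p_5/q_5 = 1000/127
  p_6/q_6 = 6937/881
  p_7/q_7 = 7937/1008
  p_8/q_8 = 118055/14993
q_7 = 1008 ≤ 2418 < 14993 = q_8, so the answer is 7937/1008.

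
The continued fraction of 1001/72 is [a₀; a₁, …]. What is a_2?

1001 = 13·72 + 65   →  a_0 = 13
72 = 1·65 + 7   →  a_1 = 1
65 = 9·7 + 2   →  a_2 = 9

9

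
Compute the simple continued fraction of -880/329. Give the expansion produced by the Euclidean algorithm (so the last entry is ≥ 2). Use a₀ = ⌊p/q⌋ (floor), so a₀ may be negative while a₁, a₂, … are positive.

-880 = -3×329 + 107
329 = 3×107 + 8
107 = 13×8 + 3
8 = 2×3 + 2
3 = 1×2 + 1
2 = 2×1 + 0  (stop)
So -880/329 = [-3; 3, 13, 2, 1, 2].

[-3; 3, 13, 2, 1, 2]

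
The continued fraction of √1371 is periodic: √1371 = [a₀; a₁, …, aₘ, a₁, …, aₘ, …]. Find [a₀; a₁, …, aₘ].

a₀ = ⌊√1371⌋ = 37.

[37; 37, 74]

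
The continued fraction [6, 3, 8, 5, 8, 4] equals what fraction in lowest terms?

Using pₖ = aₖpₖ₋₁ + pₖ₋₂ and qₖ = aₖqₖ₋₁ + qₖ₋₂:
  k=0: a=6, p=6, q=1
  k=1: a=3, p=19, q=3
  k=2: a=8, p=158, q=25
  k=3: a=5, p=809, q=128
  k=4: a=8, p=6630, q=1049
  k=5: a=4, p=27329, q=4324

27329/4324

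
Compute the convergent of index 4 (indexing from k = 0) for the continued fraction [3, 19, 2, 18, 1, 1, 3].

2319/760

Using pₖ = aₖpₖ₋₁ + pₖ₋₂, qₖ = aₖqₖ₋₁ + qₖ₋₂ (with p₋₁=1, p₋₂=0, q₋₁=0, q₋₂=1):
  k=0: a=3, p=3, q=1
  k=1: a=19, p=58, q=19
  k=2: a=2, p=119, q=39
  k=3: a=18, p=2200, q=721
  k=4: a=1, p=2319, q=760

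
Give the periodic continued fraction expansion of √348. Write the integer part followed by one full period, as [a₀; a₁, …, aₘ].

[18; 1, 1, 1, 8, 1, 1, 1, 36]

a₀ = ⌊√348⌋ = 18.
With m₀=0, d₀=1 and mₖ₊₁ = dₖaₖ − mₖ, dₖ₊₁ = (n − mₖ₊₁²)/dₖ, aₖ₊₁ = ⌊(a₀+mₖ₊₁)/dₖ₊₁⌋:
  k=1: m=18, d=24, a=1
  k=2: m=6, d=13, a=1
  k=3: m=7, d=23, a=1
  k=4: m=16, d=4, a=8
  k=5: m=16, d=23, a=1
  k=6: m=7, d=13, a=1
  k=7: m=6, d=24, a=1
  k=8: m=18, d=1, a=36
d=1 and a=2a₀=36 at k=8, so the next step gives (m, d) = (18, 24) again — its k=1 value — and the period has length 8.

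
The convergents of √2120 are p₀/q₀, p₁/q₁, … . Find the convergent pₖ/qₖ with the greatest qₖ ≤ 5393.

97474/2117

√2120 = [46; 23, 92, …] (period length 2).
Convergents:
  p_0/q_0 = 46/1
  p_1/q_1 = 1059/23
  p_2/q_2 = 97474/2117
  p_3/q_3 = 2242961/48714
q_2 = 2117 ≤ 5393 < 48714 = q_3, so the answer is 97474/2117.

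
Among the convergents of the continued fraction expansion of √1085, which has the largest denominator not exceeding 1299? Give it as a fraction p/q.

√1085 = [32; 1, 15, 2, 15, 1, 64, …] (period length 6).
Convergents:
  p_0/q_0 = 32/1
  p_1/q_1 = 33/1
  p_2/q_2 = 527/16
  p_3/q_3 = 1087/33
  p_4/q_4 = 16832/511
  p_5/q_5 = 17919/544
  p_6/q_6 = 1163648/35327
q_5 = 544 ≤ 1299 < 35327 = q_6, so the answer is 17919/544.

17919/544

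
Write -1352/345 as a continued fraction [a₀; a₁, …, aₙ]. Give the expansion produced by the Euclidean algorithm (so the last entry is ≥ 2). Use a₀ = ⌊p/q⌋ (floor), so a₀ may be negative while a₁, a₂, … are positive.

-1352 = -4*345 + 28
345 = 12*28 + 9
28 = 3*9 + 1
9 = 9*1 + 0  (stop)
So -1352/345 = [-4; 12, 3, 9].

[-4; 12, 3, 9]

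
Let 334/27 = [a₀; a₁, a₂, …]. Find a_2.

1

334 = 12·27 + 10   →  a_0 = 12
27 = 2·10 + 7   →  a_1 = 2
10 = 1·7 + 3   →  a_2 = 1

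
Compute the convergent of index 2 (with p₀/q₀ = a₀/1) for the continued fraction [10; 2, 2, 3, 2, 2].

Using pₖ = aₖpₖ₋₁ + pₖ₋₂, qₖ = aₖqₖ₋₁ + qₖ₋₂ (with p₋₁=1, p₋₂=0, q₋₁=0, q₋₂=1):
  k=0: a=10, p=10, q=1
  k=1: a=2, p=21, q=2
  k=2: a=2, p=52, q=5

52/5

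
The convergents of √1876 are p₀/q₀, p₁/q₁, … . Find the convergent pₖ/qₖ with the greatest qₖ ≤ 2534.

42923/991

√1876 = [43; 3, 5, 12, 5, 3, 86, …] (period length 6).
Convergents:
  p_0/q_0 = 43/1
  p_1/q_1 = 130/3
  p_2/q_2 = 693/16
  p_3/q_3 = 8446/195
  p_4/q_4 = 42923/991
  p_5/q_5 = 137215/3168
q_4 = 991 ≤ 2534 < 3168 = q_5, so the answer is 42923/991.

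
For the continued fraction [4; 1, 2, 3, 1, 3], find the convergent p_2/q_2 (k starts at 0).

Using pₖ = aₖpₖ₋₁ + pₖ₋₂, qₖ = aₖqₖ₋₁ + qₖ₋₂ (with p₋₁=1, p₋₂=0, q₋₁=0, q₋₂=1):
  k=0: a=4, p=4, q=1
  k=1: a=1, p=5, q=1
  k=2: a=2, p=14, q=3

14/3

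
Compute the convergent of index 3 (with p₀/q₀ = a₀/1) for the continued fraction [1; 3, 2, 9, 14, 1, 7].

Using pₖ = aₖpₖ₋₁ + pₖ₋₂, qₖ = aₖqₖ₋₁ + qₖ₋₂ (with p₋₁=1, p₋₂=0, q₋₁=0, q₋₂=1):
  k=0: a=1, p=1, q=1
  k=1: a=3, p=4, q=3
  k=2: a=2, p=9, q=7
  k=3: a=9, p=85, q=66

85/66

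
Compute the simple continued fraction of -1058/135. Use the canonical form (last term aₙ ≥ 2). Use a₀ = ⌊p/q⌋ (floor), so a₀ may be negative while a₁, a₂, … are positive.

[-8; 6, 7, 3]

-1058 = -8×135 + 22
135 = 6×22 + 3
22 = 7×3 + 1
3 = 3×1 + 0  (stop)
So -1058/135 = [-8; 6, 7, 3].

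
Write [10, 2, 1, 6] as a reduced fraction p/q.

207/20

Using pₖ = aₖpₖ₋₁ + pₖ₋₂ and qₖ = aₖqₖ₋₁ + qₖ₋₂:
  k=0: a=10, p=10, q=1
  k=1: a=2, p=21, q=2
  k=2: a=1, p=31, q=3
  k=3: a=6, p=207, q=20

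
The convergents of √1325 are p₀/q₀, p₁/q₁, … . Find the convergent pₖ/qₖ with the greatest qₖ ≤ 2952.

66249/1820

√1325 = [36; 2, 2, 72, …] (period length 3).
Convergents:
  p_0/q_0 = 36/1
  p_1/q_1 = 73/2
  p_2/q_2 = 182/5
  p_3/q_3 = 13177/362
  p_4/q_4 = 26536/729
  p_5/q_5 = 66249/1820
  p_6/q_6 = 4796464/131769
q_5 = 1820 ≤ 2952 < 131769 = q_6, so the answer is 66249/1820.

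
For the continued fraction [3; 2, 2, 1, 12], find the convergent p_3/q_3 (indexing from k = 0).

Using pₖ = aₖpₖ₋₁ + pₖ₋₂, qₖ = aₖqₖ₋₁ + qₖ₋₂ (with p₋₁=1, p₋₂=0, q₋₁=0, q₋₂=1):
  k=0: a=3, p=3, q=1
  k=1: a=2, p=7, q=2
  k=2: a=2, p=17, q=5
  k=3: a=1, p=24, q=7

24/7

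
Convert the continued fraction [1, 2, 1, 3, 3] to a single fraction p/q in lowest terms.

Using pₖ = aₖpₖ₋₁ + pₖ₋₂ and qₖ = aₖqₖ₋₁ + qₖ₋₂:
  k=0: a=1, p=1, q=1
  k=1: a=2, p=3, q=2
  k=2: a=1, p=4, q=3
  k=3: a=3, p=15, q=11
  k=4: a=3, p=49, q=36

49/36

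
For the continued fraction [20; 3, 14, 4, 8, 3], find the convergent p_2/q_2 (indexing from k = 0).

874/43

Using pₖ = aₖpₖ₋₁ + pₖ₋₂, qₖ = aₖqₖ₋₁ + qₖ₋₂ (with p₋₁=1, p₋₂=0, q₋₁=0, q₋₂=1):
  k=0: a=20, p=20, q=1
  k=1: a=3, p=61, q=3
  k=2: a=14, p=874, q=43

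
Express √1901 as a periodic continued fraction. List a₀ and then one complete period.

a₀ = ⌊√1901⌋ = 43.
With m₀=0, d₀=1 and mₖ₊₁ = dₖaₖ − mₖ, dₖ₊₁ = (n − mₖ₊₁²)/dₖ, aₖ₊₁ = ⌊(a₀+mₖ₊₁)/dₖ₊₁⌋:
  k=1: m=43, d=52, a=1
  k=2: m=9, d=35, a=1
  k=3: m=26, d=35, a=1
  k=4: m=9, d=52, a=1
  k=5: m=43, d=1, a=86
d=1 and a=2a₀=86 at k=5, so the next step gives (m, d) = (43, 52) again — its k=1 value — and the period has length 5.

[43; 1, 1, 1, 1, 86]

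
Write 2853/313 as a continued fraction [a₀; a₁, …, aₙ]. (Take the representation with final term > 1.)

2853 = 9×313 + 36
313 = 8×36 + 25
36 = 1×25 + 11
25 = 2×11 + 3
11 = 3×3 + 2
3 = 1×2 + 1
2 = 2×1 + 0  (stop)
So 2853/313 = [9; 8, 1, 2, 3, 1, 2].

[9; 8, 1, 2, 3, 1, 2]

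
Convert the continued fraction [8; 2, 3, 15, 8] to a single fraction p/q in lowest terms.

7275/863

Fold from the inside: start with 8/1.
  15 + 1/8 = 121/8
  3 + 8/121 = 371/121
  2 + 121/371 = 863/371
  8 + 371/863 = 7275/863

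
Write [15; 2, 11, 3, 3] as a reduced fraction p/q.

Fold from the inside: start with 3/1.
  3 + 1/3 = 10/3
  11 + 3/10 = 113/10
  2 + 10/113 = 236/113
  15 + 113/236 = 3653/236

3653/236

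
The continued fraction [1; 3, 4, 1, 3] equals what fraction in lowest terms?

Fold from the inside: start with 3/1.
  1 + 1/3 = 4/3
  4 + 3/4 = 19/4
  3 + 4/19 = 61/19
  1 + 19/61 = 80/61

80/61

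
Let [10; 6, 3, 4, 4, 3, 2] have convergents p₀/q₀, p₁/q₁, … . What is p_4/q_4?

3525/347

Using pₖ = aₖpₖ₋₁ + pₖ₋₂, qₖ = aₖqₖ₋₁ + qₖ₋₂ (with p₋₁=1, p₋₂=0, q₋₁=0, q₋₂=1):
  k=0: a=10, p=10, q=1
  k=1: a=6, p=61, q=6
  k=2: a=3, p=193, q=19
  k=3: a=4, p=833, q=82
  k=4: a=4, p=3525, q=347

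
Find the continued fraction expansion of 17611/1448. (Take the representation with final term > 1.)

17611 = 12×1448 + 235
1448 = 6×235 + 38
235 = 6×38 + 7
38 = 5×7 + 3
7 = 2×3 + 1
3 = 3×1 + 0  (stop)
So 17611/1448 = [12; 6, 6, 5, 2, 3].

[12; 6, 6, 5, 2, 3]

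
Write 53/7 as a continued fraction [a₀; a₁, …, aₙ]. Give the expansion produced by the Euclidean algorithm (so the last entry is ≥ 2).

[7; 1, 1, 3]

53 = 7·7 + 4
7 = 1·4 + 3
4 = 1·3 + 1
3 = 3·1 + 0  (stop)
So 53/7 = [7; 1, 1, 3].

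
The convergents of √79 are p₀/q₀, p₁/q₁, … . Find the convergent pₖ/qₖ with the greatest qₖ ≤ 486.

1431/161

√79 = [8; 1, 7, 1, 16, …] (period length 4).
Convergents:
  p_0/q_0 = 8/1
  p_1/q_1 = 9/1
  p_2/q_2 = 71/8
  p_3/q_3 = 80/9
  p_4/q_4 = 1351/152
  p_5/q_5 = 1431/161
  p_6/q_6 = 11368/1279
q_5 = 161 ≤ 486 < 1279 = q_6, so the answer is 1431/161.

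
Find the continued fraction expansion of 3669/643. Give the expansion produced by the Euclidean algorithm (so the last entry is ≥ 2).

3669 = 5×643 + 454
643 = 1×454 + 189
454 = 2×189 + 76
189 = 2×76 + 37
76 = 2×37 + 2
37 = 18×2 + 1
2 = 2×1 + 0  (stop)
So 3669/643 = [5; 1, 2, 2, 2, 18, 2].

[5; 1, 2, 2, 2, 18, 2]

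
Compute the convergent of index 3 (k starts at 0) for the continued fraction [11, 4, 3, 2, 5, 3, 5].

Using pₖ = aₖpₖ₋₁ + pₖ₋₂, qₖ = aₖqₖ₋₁ + qₖ₋₂ (with p₋₁=1, p₋₂=0, q₋₁=0, q₋₂=1):
  k=0: a=11, p=11, q=1
  k=1: a=4, p=45, q=4
  k=2: a=3, p=146, q=13
  k=3: a=2, p=337, q=30

337/30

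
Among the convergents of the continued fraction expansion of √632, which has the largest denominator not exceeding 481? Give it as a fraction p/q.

7743/308

√632 = [25; 7, 6, 7, 50, …] (period length 4).
Convergents:
  p_0/q_0 = 25/1
  p_1/q_1 = 176/7
  p_2/q_2 = 1081/43
  p_3/q_3 = 7743/308
  p_4/q_4 = 388231/15443
q_3 = 308 ≤ 481 < 15443 = q_4, so the answer is 7743/308.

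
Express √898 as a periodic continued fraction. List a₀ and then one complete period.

[29; 1, 28, 1, 58]

a₀ = ⌊√898⌋ = 29.
With m₀=0, d₀=1 and mₖ₊₁ = dₖaₖ − mₖ, dₖ₊₁ = (n − mₖ₊₁²)/dₖ, aₖ₊₁ = ⌊(a₀+mₖ₊₁)/dₖ₊₁⌋:
  k=1: m=29, d=57, a=1
  k=2: m=28, d=2, a=28
  k=3: m=28, d=57, a=1
  k=4: m=29, d=1, a=58
d=1 and a=2a₀=58 at k=4, so the next step gives (m, d) = (29, 57) again — its k=1 value — and the period has length 4.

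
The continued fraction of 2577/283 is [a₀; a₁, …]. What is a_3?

2577 = 9·283 + 30   →  a_0 = 9
283 = 9·30 + 13   →  a_1 = 9
30 = 2·13 + 4   →  a_2 = 2
13 = 3·4 + 1   →  a_3 = 3

3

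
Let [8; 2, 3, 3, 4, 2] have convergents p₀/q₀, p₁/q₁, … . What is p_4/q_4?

Using pₖ = aₖpₖ₋₁ + pₖ₋₂, qₖ = aₖqₖ₋₁ + qₖ₋₂ (with p₋₁=1, p₋₂=0, q₋₁=0, q₋₂=1):
  k=0: a=8, p=8, q=1
  k=1: a=2, p=17, q=2
  k=2: a=3, p=59, q=7
  k=3: a=3, p=194, q=23
  k=4: a=4, p=835, q=99

835/99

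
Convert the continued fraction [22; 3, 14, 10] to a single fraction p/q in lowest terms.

9667/433

Fold from the inside: start with 10/1.
  14 + 1/10 = 141/10
  3 + 10/141 = 433/141
  22 + 141/433 = 9667/433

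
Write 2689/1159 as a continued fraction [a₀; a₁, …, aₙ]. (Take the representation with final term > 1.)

[2; 3, 8, 15, 3]

2689 = 2×1159 + 371
1159 = 3×371 + 46
371 = 8×46 + 3
46 = 15×3 + 1
3 = 3×1 + 0  (stop)
So 2689/1159 = [2; 3, 8, 15, 3].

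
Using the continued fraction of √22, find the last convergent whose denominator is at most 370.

√22 = [4; 1, 2, 4, 2, 1, 8, …] (period length 6).
Convergents:
  p_0/q_0 = 4/1
  p_1/q_1 = 5/1
  p_2/q_2 = 14/3
  p_3/q_3 = 61/13
  p_4/q_4 = 136/29
  p_5/q_5 = 197/42
  p_6/q_6 = 1712/365
  p_7/q_7 = 1909/407
q_6 = 365 ≤ 370 < 407 = q_7, so the answer is 1712/365.

1712/365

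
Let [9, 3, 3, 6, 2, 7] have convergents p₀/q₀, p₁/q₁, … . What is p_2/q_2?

Using pₖ = aₖpₖ₋₁ + pₖ₋₂, qₖ = aₖqₖ₋₁ + qₖ₋₂ (with p₋₁=1, p₋₂=0, q₋₁=0, q₋₂=1):
  k=0: a=9, p=9, q=1
  k=1: a=3, p=28, q=3
  k=2: a=3, p=93, q=10

93/10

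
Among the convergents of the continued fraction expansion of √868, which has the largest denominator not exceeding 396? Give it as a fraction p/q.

√868 = [29; 2, 6, 19, 2, 19, 6, 2, 58, …] (period length 8).
Convergents:
  p_0/q_0 = 29/1
  p_1/q_1 = 59/2
  p_2/q_2 = 383/13
  p_3/q_3 = 7336/249
  p_4/q_4 = 15055/511
q_3 = 249 ≤ 396 < 511 = q_4, so the answer is 7336/249.

7336/249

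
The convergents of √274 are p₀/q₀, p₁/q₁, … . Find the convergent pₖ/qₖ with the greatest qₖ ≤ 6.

√274 = [16; 1, 1, 4, 4, 1, 1, 32, …] (period length 7).
Convergents:
  p_0/q_0 = 16/1
  p_1/q_1 = 17/1
  p_2/q_2 = 33/2
  p_3/q_3 = 149/9
q_2 = 2 ≤ 6 < 9 = q_3, so the answer is 33/2.

33/2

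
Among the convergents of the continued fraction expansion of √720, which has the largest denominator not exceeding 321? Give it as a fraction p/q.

8506/317

√720 = [26; 1, 4, 1, 52, …] (period length 4).
Convergents:
  p_0/q_0 = 26/1
  p_1/q_1 = 27/1
  p_2/q_2 = 134/5
  p_3/q_3 = 161/6
  p_4/q_4 = 8506/317
  p_5/q_5 = 8667/323
q_4 = 317 ≤ 321 < 323 = q_5, so the answer is 8506/317.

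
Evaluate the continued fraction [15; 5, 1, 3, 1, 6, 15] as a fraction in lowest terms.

45275/2984

Using pₖ = aₖpₖ₋₁ + pₖ₋₂ and qₖ = aₖqₖ₋₁ + qₖ₋₂:
  k=0: a=15, p=15, q=1
  k=1: a=5, p=76, q=5
  k=2: a=1, p=91, q=6
  k=3: a=3, p=349, q=23
  k=4: a=1, p=440, q=29
  k=5: a=6, p=2989, q=197
  k=6: a=15, p=45275, q=2984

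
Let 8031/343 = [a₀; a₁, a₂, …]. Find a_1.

8031 = 23·343 + 142   →  a_0 = 23
343 = 2·142 + 59   →  a_1 = 2

2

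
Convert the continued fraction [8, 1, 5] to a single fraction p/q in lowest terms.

Using pₖ = aₖpₖ₋₁ + pₖ₋₂ and qₖ = aₖqₖ₋₁ + qₖ₋₂:
  k=0: a=8, p=8, q=1
  k=1: a=1, p=9, q=1
  k=2: a=5, p=53, q=6

53/6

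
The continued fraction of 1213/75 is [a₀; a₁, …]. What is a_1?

1213 = 16·75 + 13   →  a_0 = 16
75 = 5·13 + 10   →  a_1 = 5

5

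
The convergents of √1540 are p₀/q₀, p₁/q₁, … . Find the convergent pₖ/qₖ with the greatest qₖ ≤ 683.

√1540 = [39; 4, 8, 2, 8, 4, 78, …] (period length 6).
Convergents:
  p_0/q_0 = 39/1
  p_1/q_1 = 157/4
  p_2/q_2 = 1295/33
  p_3/q_3 = 2747/70
  p_4/q_4 = 23271/593
  p_5/q_5 = 95831/2442
q_4 = 593 ≤ 683 < 2442 = q_5, so the answer is 23271/593.

23271/593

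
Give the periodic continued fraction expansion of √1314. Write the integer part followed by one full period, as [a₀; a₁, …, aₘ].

a₀ = ⌊√1314⌋ = 36.
With m₀=0, d₀=1 and mₖ₊₁ = dₖaₖ − mₖ, dₖ₊₁ = (n − mₖ₊₁²)/dₖ, aₖ₊₁ = ⌊(a₀+mₖ₊₁)/dₖ₊₁⌋:
  k=1: m=36, d=18, a=4
  k=2: m=36, d=1, a=72
d=1 and a=2a₀=72 at k=2, so the next step gives (m, d) = (36, 18) again — its k=1 value — and the period has length 2.

[36; 4, 72]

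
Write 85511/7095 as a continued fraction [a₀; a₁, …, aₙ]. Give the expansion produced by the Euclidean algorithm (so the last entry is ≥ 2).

[12; 19, 8, 15, 3]

85511 = 12×7095 + 371
7095 = 19×371 + 46
371 = 8×46 + 3
46 = 15×3 + 1
3 = 3×1 + 0  (stop)
So 85511/7095 = [12; 19, 8, 15, 3].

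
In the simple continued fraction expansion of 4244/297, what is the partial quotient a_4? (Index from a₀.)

1

4244 = 14·297 + 86   →  a_0 = 14
297 = 3·86 + 39   →  a_1 = 3
86 = 2·39 + 8   →  a_2 = 2
39 = 4·8 + 7   →  a_3 = 4
8 = 1·7 + 1   →  a_4 = 1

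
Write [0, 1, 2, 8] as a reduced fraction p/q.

Fold from the inside: start with 8/1.
  2 + 1/8 = 17/8
  1 + 8/17 = 25/17
  0 + 17/25 = 17/25

17/25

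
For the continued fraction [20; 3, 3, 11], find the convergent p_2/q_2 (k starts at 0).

Using pₖ = aₖpₖ₋₁ + pₖ₋₂, qₖ = aₖqₖ₋₁ + qₖ₋₂ (with p₋₁=1, p₋₂=0, q₋₁=0, q₋₂=1):
  k=0: a=20, p=20, q=1
  k=1: a=3, p=61, q=3
  k=2: a=3, p=203, q=10

203/10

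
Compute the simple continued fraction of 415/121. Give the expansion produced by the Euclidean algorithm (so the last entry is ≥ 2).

[3; 2, 3, 17]

415 = 3·121 + 52
121 = 2·52 + 17
52 = 3·17 + 1
17 = 17·1 + 0  (stop)
So 415/121 = [3; 2, 3, 17].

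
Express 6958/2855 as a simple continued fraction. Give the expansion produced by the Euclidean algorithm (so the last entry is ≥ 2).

[2; 2, 3, 2, 10, 17]

6958 = 2*2855 + 1248
2855 = 2*1248 + 359
1248 = 3*359 + 171
359 = 2*171 + 17
171 = 10*17 + 1
17 = 17*1 + 0  (stop)
So 6958/2855 = [2; 2, 3, 2, 10, 17].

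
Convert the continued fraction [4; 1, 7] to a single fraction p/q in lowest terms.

Fold from the inside: start with 7/1.
  1 + 1/7 = 8/7
  4 + 7/8 = 39/8

39/8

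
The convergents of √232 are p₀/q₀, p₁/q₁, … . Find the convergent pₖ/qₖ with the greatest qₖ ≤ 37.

√232 = [15; 4, 3, 7, 3, 4, 30, …] (period length 6).
Convergents:
  p_0/q_0 = 15/1
  p_1/q_1 = 61/4
  p_2/q_2 = 198/13
  p_3/q_3 = 1447/95
q_2 = 13 ≤ 37 < 95 = q_3, so the answer is 198/13.

198/13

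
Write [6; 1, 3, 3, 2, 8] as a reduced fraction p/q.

Fold from the inside: start with 8/1.
  2 + 1/8 = 17/8
  3 + 8/17 = 59/17
  3 + 17/59 = 194/59
  1 + 59/194 = 253/194
  6 + 194/253 = 1712/253

1712/253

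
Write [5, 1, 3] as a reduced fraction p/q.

23/4

Using pₖ = aₖpₖ₋₁ + pₖ₋₂ and qₖ = aₖqₖ₋₁ + qₖ₋₂:
  k=0: a=5, p=5, q=1
  k=1: a=1, p=6, q=1
  k=2: a=3, p=23, q=4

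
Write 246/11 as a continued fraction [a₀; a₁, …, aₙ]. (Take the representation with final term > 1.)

246 = 22·11 + 4
11 = 2·4 + 3
4 = 1·3 + 1
3 = 3·1 + 0  (stop)
So 246/11 = [22; 2, 1, 3].

[22; 2, 1, 3]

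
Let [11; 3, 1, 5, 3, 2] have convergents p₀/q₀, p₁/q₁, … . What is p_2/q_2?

Using pₖ = aₖpₖ₋₁ + pₖ₋₂, qₖ = aₖqₖ₋₁ + qₖ₋₂ (with p₋₁=1, p₋₂=0, q₋₁=0, q₋₂=1):
  k=0: a=11, p=11, q=1
  k=1: a=3, p=34, q=3
  k=2: a=1, p=45, q=4

45/4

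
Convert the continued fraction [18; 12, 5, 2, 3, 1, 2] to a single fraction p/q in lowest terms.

Using pₖ = aₖpₖ₋₁ + pₖ₋₂ and qₖ = aₖqₖ₋₁ + qₖ₋₂:
  k=0: a=18, p=18, q=1
  k=1: a=12, p=217, q=12
  k=2: a=5, p=1103, q=61
  k=3: a=2, p=2423, q=134
  k=4: a=3, p=8372, q=463
  k=5: a=1, p=10795, q=597
  k=6: a=2, p=29962, q=1657

29962/1657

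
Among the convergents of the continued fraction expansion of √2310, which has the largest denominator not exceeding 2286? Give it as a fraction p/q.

73872/1537

√2310 = [48; 16, 96, …] (period length 2).
Convergents:
  p_0/q_0 = 48/1
  p_1/q_1 = 769/16
  p_2/q_2 = 73872/1537
  p_3/q_3 = 1182721/24608
q_2 = 1537 ≤ 2286 < 24608 = q_3, so the answer is 73872/1537.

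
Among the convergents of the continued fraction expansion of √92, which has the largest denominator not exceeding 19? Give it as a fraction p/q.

√92 = [9; 1, 1, 2, 4, 2, 1, 1, 18, …] (period length 8).
Convergents:
  p_0/q_0 = 9/1
  p_1/q_1 = 10/1
  p_2/q_2 = 19/2
  p_3/q_3 = 48/5
  p_4/q_4 = 211/22
q_3 = 5 ≤ 19 < 22 = q_4, so the answer is 48/5.

48/5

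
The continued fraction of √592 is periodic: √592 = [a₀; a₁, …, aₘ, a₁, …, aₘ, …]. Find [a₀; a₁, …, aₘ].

a₀ = ⌊√592⌋ = 24.
With m₀=0, d₀=1 and mₖ₊₁ = dₖaₖ − mₖ, dₖ₊₁ = (n − mₖ₊₁²)/dₖ, aₖ₊₁ = ⌊(a₀+mₖ₊₁)/dₖ₊₁⌋:
  k=1: m=24, d=16, a=3
  k=2: m=24, d=1, a=48
d=1 and a=2a₀=48 at k=2, so the next step gives (m, d) = (24, 16) again — its k=1 value — and the period has length 2.

[24; 3, 48]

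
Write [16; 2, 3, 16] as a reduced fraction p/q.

1873/114

Fold from the inside: start with 16/1.
  3 + 1/16 = 49/16
  2 + 16/49 = 114/49
  16 + 49/114 = 1873/114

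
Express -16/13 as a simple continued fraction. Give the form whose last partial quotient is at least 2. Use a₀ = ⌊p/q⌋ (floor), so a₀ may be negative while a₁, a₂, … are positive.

-16 = -2*13 + 10
13 = 1*10 + 3
10 = 3*3 + 1
3 = 3*1 + 0  (stop)
So -16/13 = [-2; 1, 3, 3].

[-2; 1, 3, 3]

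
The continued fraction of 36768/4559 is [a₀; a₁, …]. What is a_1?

15

36768 = 8·4559 + 296   →  a_0 = 8
4559 = 15·296 + 119   →  a_1 = 15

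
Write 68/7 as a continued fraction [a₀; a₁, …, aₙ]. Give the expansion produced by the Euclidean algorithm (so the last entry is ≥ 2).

68 = 9·7 + 5
7 = 1·5 + 2
5 = 2·2 + 1
2 = 2·1 + 0  (stop)
So 68/7 = [9; 1, 2, 2].

[9; 1, 2, 2]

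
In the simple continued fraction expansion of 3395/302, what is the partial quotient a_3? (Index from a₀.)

3395 = 11·302 + 73   →  a_0 = 11
302 = 4·73 + 10   →  a_1 = 4
73 = 7·10 + 3   →  a_2 = 7
10 = 3·3 + 1   →  a_3 = 3

3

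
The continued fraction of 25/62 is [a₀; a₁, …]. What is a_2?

2

25 = 0·62 + 25   →  a_0 = 0
62 = 2·25 + 12   →  a_1 = 2
25 = 2·12 + 1   →  a_2 = 2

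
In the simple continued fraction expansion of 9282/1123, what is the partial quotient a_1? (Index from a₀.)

3

9282 = 8·1123 + 298   →  a_0 = 8
1123 = 3·298 + 229   →  a_1 = 3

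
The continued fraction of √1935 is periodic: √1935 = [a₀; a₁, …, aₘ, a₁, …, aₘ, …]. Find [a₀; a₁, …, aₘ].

[43; 1, 86]

a₀ = ⌊√1935⌋ = 43.
With m₀=0, d₀=1 and mₖ₊₁ = dₖaₖ − mₖ, dₖ₊₁ = (n − mₖ₊₁²)/dₖ, aₖ₊₁ = ⌊(a₀+mₖ₊₁)/dₖ₊₁⌋:
  k=1: m=43, d=86, a=1
  k=2: m=43, d=1, a=86
d=1 and a=2a₀=86 at k=2, so the next step gives (m, d) = (43, 86) again — its k=1 value — and the period has length 2.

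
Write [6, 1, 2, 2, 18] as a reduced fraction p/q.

866/129

Fold from the inside: start with 18/1.
  2 + 1/18 = 37/18
  2 + 18/37 = 92/37
  1 + 37/92 = 129/92
  6 + 92/129 = 866/129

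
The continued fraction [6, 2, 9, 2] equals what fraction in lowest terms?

Fold from the inside: start with 2/1.
  9 + 1/2 = 19/2
  2 + 2/19 = 40/19
  6 + 19/40 = 259/40

259/40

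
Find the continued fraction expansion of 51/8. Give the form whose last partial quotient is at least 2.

51 = 6×8 + 3
8 = 2×3 + 2
3 = 1×2 + 1
2 = 2×1 + 0  (stop)
So 51/8 = [6; 2, 1, 2].

[6; 2, 1, 2]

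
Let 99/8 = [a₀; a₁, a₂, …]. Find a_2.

99 = 12·8 + 3   →  a_0 = 12
8 = 2·3 + 2   →  a_1 = 2
3 = 1·2 + 1   →  a_2 = 1

1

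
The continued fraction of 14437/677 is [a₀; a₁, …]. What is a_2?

12

14437 = 21·677 + 220   →  a_0 = 21
677 = 3·220 + 17   →  a_1 = 3
220 = 12·17 + 16   →  a_2 = 12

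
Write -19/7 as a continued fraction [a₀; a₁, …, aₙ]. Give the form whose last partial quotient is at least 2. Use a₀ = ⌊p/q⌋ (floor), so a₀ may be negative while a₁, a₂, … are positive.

[-3; 3, 2]

-19 = -3*7 + 2
7 = 3*2 + 1
2 = 2*1 + 0  (stop)
So -19/7 = [-3; 3, 2].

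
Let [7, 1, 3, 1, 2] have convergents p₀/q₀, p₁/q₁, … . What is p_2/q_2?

Using pₖ = aₖpₖ₋₁ + pₖ₋₂, qₖ = aₖqₖ₋₁ + qₖ₋₂ (with p₋₁=1, p₋₂=0, q₋₁=0, q₋₂=1):
  k=0: a=7, p=7, q=1
  k=1: a=1, p=8, q=1
  k=2: a=3, p=31, q=4

31/4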